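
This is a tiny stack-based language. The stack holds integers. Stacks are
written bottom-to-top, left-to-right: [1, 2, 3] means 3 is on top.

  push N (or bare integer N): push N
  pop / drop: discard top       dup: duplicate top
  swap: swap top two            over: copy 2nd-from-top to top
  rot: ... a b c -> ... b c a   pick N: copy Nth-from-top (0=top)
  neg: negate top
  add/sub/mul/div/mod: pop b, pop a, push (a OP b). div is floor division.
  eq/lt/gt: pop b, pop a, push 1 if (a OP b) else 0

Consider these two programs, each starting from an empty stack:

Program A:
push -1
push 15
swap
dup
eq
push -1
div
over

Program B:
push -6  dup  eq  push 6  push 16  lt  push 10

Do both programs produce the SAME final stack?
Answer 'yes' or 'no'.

Program A trace:
  After 'push -1': [-1]
  After 'push 15': [-1, 15]
  After 'swap': [15, -1]
  After 'dup': [15, -1, -1]
  After 'eq': [15, 1]
  After 'push -1': [15, 1, -1]
  After 'div': [15, -1]
  After 'over': [15, -1, 15]
Program A final stack: [15, -1, 15]

Program B trace:
  After 'push -6': [-6]
  After 'dup': [-6, -6]
  After 'eq': [1]
  After 'push 6': [1, 6]
  After 'push 16': [1, 6, 16]
  After 'lt': [1, 1]
  After 'push 10': [1, 1, 10]
Program B final stack: [1, 1, 10]
Same: no

Answer: no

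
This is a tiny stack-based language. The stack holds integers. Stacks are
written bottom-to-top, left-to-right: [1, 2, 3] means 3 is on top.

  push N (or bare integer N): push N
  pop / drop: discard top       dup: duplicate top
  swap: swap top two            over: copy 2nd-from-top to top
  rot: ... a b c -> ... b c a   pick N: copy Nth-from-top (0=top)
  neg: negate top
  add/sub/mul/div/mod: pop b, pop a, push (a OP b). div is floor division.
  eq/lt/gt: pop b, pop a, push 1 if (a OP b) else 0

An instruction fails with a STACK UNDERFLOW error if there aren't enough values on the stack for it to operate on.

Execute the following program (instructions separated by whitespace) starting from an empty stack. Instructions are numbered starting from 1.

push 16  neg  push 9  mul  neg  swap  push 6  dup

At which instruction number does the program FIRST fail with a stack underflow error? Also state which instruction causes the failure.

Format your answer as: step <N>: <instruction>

Step 1 ('push 16'): stack = [16], depth = 1
Step 2 ('neg'): stack = [-16], depth = 1
Step 3 ('push 9'): stack = [-16, 9], depth = 2
Step 4 ('mul'): stack = [-144], depth = 1
Step 5 ('neg'): stack = [144], depth = 1
Step 6 ('swap'): needs 2 value(s) but depth is 1 — STACK UNDERFLOW

Answer: step 6: swap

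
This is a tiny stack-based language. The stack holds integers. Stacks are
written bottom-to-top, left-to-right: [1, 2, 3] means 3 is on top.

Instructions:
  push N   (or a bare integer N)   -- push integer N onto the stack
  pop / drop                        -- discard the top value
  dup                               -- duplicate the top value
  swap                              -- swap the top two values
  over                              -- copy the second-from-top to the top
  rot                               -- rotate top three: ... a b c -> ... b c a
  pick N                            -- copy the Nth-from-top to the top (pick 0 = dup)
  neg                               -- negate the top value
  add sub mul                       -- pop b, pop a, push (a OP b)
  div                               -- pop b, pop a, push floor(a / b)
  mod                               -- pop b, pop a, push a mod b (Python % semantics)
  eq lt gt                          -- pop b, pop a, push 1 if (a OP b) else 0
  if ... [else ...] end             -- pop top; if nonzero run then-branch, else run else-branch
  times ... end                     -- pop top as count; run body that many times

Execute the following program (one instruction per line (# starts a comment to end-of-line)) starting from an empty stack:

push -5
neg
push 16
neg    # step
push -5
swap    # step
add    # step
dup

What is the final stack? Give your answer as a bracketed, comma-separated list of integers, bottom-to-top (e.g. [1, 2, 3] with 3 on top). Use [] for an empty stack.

Answer: [5, -21, -21]

Derivation:
After 'push -5': [-5]
After 'neg': [5]
After 'push 16': [5, 16]
After 'neg': [5, -16]
After 'push -5': [5, -16, -5]
After 'swap': [5, -5, -16]
After 'add': [5, -21]
After 'dup': [5, -21, -21]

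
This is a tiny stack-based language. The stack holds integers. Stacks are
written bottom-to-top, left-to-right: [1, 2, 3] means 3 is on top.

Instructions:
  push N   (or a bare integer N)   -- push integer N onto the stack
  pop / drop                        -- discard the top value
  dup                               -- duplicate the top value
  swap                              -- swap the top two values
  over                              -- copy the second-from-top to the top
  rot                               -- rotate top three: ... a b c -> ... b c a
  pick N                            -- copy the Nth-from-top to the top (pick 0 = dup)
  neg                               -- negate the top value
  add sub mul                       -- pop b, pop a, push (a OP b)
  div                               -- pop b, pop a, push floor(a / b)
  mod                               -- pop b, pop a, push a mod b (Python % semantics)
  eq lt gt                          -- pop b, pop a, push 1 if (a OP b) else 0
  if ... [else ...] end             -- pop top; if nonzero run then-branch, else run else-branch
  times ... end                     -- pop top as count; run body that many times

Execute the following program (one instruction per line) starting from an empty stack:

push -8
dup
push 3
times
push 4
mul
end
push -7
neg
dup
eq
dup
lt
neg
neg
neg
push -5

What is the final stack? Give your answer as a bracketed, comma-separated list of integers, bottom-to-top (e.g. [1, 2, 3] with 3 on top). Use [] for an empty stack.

After 'push -8': [-8]
After 'dup': [-8, -8]
After 'push 3': [-8, -8, 3]
After 'times': [-8, -8]
After 'push 4': [-8, -8, 4]
After 'mul': [-8, -32]
After 'push 4': [-8, -32, 4]
After 'mul': [-8, -128]
After 'push 4': [-8, -128, 4]
After 'mul': [-8, -512]
After 'push -7': [-8, -512, -7]
After 'neg': [-8, -512, 7]
After 'dup': [-8, -512, 7, 7]
After 'eq': [-8, -512, 1]
After 'dup': [-8, -512, 1, 1]
After 'lt': [-8, -512, 0]
After 'neg': [-8, -512, 0]
After 'neg': [-8, -512, 0]
After 'neg': [-8, -512, 0]
After 'push -5': [-8, -512, 0, -5]

Answer: [-8, -512, 0, -5]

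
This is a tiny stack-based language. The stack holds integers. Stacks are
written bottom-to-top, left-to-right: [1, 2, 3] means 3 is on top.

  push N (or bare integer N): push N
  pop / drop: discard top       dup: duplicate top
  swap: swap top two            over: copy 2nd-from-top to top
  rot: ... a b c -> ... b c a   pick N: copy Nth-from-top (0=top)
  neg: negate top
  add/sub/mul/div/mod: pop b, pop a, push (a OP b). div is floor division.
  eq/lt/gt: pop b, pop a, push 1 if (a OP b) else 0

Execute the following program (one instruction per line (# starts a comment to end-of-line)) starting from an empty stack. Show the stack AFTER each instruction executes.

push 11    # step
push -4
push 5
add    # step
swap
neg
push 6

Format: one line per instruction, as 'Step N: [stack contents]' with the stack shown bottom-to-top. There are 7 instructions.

Step 1: [11]
Step 2: [11, -4]
Step 3: [11, -4, 5]
Step 4: [11, 1]
Step 5: [1, 11]
Step 6: [1, -11]
Step 7: [1, -11, 6]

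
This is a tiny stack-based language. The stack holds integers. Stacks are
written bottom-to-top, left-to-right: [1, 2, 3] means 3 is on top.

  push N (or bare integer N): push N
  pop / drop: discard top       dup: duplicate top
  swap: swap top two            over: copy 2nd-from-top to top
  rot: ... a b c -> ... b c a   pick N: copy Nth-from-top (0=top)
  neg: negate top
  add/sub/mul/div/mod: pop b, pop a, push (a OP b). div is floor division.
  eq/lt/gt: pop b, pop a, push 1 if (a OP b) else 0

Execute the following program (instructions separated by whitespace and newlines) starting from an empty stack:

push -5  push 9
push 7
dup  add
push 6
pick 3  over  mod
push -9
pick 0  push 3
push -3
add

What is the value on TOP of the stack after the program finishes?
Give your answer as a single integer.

Answer: 0

Derivation:
After 'push -5': [-5]
After 'push 9': [-5, 9]
After 'push 7': [-5, 9, 7]
After 'dup': [-5, 9, 7, 7]
After 'add': [-5, 9, 14]
After 'push 6': [-5, 9, 14, 6]
After 'pick 3': [-5, 9, 14, 6, -5]
After 'over': [-5, 9, 14, 6, -5, 6]
After 'mod': [-5, 9, 14, 6, 1]
After 'push -9': [-5, 9, 14, 6, 1, -9]
After 'pick 0': [-5, 9, 14, 6, 1, -9, -9]
After 'push 3': [-5, 9, 14, 6, 1, -9, -9, 3]
After 'push -3': [-5, 9, 14, 6, 1, -9, -9, 3, -3]
After 'add': [-5, 9, 14, 6, 1, -9, -9, 0]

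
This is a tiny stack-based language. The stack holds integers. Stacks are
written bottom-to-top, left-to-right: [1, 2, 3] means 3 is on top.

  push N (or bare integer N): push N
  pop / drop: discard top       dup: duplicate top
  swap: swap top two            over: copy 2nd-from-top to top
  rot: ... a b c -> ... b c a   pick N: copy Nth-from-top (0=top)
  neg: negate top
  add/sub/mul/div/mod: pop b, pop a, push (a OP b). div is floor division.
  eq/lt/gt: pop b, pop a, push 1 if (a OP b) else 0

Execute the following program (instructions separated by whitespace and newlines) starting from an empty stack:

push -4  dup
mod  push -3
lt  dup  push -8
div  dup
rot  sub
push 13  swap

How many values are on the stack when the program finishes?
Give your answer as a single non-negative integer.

Answer: 3

Derivation:
After 'push -4': stack = [-4] (depth 1)
After 'dup': stack = [-4, -4] (depth 2)
After 'mod': stack = [0] (depth 1)
After 'push -3': stack = [0, -3] (depth 2)
After 'lt': stack = [0] (depth 1)
After 'dup': stack = [0, 0] (depth 2)
After 'push -8': stack = [0, 0, -8] (depth 3)
After 'div': stack = [0, 0] (depth 2)
After 'dup': stack = [0, 0, 0] (depth 3)
After 'rot': stack = [0, 0, 0] (depth 3)
After 'sub': stack = [0, 0] (depth 2)
After 'push 13': stack = [0, 0, 13] (depth 3)
After 'swap': stack = [0, 13, 0] (depth 3)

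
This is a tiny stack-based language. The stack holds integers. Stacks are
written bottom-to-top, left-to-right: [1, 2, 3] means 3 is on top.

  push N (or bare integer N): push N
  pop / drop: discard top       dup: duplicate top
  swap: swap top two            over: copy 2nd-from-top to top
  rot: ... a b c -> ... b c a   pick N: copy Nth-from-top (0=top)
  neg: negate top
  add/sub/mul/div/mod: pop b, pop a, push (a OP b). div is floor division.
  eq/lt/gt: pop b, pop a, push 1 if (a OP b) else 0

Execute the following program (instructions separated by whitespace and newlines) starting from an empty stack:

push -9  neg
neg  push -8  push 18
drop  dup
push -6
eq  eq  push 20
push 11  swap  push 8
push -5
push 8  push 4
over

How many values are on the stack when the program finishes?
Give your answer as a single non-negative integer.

Answer: 9

Derivation:
After 'push -9': stack = [-9] (depth 1)
After 'neg': stack = [9] (depth 1)
After 'neg': stack = [-9] (depth 1)
After 'push -8': stack = [-9, -8] (depth 2)
After 'push 18': stack = [-9, -8, 18] (depth 3)
After 'drop': stack = [-9, -8] (depth 2)
After 'dup': stack = [-9, -8, -8] (depth 3)
After 'push -6': stack = [-9, -8, -8, -6] (depth 4)
After 'eq': stack = [-9, -8, 0] (depth 3)
After 'eq': stack = [-9, 0] (depth 2)
After 'push 20': stack = [-9, 0, 20] (depth 3)
After 'push 11': stack = [-9, 0, 20, 11] (depth 4)
After 'swap': stack = [-9, 0, 11, 20] (depth 4)
After 'push 8': stack = [-9, 0, 11, 20, 8] (depth 5)
After 'push -5': stack = [-9, 0, 11, 20, 8, -5] (depth 6)
After 'push 8': stack = [-9, 0, 11, 20, 8, -5, 8] (depth 7)
After 'push 4': stack = [-9, 0, 11, 20, 8, -5, 8, 4] (depth 8)
After 'over': stack = [-9, 0, 11, 20, 8, -5, 8, 4, 8] (depth 9)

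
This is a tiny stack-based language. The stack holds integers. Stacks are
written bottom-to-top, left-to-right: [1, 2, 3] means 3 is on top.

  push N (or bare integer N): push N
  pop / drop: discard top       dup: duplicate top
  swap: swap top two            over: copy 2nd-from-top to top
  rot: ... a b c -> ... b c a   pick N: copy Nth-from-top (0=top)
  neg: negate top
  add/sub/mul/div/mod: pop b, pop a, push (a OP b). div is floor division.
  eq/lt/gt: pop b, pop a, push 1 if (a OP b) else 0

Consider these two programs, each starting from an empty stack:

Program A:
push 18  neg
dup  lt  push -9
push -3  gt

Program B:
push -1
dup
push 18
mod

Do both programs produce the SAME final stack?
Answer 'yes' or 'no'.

Answer: no

Derivation:
Program A trace:
  After 'push 18': [18]
  After 'neg': [-18]
  After 'dup': [-18, -18]
  After 'lt': [0]
  After 'push -9': [0, -9]
  After 'push -3': [0, -9, -3]
  After 'gt': [0, 0]
Program A final stack: [0, 0]

Program B trace:
  After 'push -1': [-1]
  After 'dup': [-1, -1]
  After 'push 18': [-1, -1, 18]
  After 'mod': [-1, 17]
Program B final stack: [-1, 17]
Same: no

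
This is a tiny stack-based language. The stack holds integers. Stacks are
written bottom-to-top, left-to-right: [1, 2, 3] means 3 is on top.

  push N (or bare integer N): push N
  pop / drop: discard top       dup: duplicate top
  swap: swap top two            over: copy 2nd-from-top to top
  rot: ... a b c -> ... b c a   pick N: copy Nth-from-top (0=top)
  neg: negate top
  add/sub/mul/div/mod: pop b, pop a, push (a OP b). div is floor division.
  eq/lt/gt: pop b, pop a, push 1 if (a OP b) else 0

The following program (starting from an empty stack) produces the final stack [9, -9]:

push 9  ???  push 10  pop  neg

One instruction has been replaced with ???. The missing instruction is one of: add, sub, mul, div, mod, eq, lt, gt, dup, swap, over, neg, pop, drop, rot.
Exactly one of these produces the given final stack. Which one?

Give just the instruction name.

Answer: dup

Derivation:
Stack before ???: [9]
Stack after ???:  [9, 9]
The instruction that transforms [9] -> [9, 9] is: dup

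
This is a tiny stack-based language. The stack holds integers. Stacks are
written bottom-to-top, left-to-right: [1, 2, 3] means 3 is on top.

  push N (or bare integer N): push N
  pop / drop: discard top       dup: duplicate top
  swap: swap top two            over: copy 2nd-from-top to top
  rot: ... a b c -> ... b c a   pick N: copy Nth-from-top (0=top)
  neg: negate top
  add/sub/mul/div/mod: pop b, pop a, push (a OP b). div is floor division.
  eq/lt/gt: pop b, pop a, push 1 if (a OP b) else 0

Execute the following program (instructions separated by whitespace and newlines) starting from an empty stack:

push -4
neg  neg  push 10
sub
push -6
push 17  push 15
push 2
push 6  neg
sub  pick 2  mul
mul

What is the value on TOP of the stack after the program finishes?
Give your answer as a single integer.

After 'push -4': [-4]
After 'neg': [4]
After 'neg': [-4]
After 'push 10': [-4, 10]
After 'sub': [-14]
After 'push -6': [-14, -6]
After 'push 17': [-14, -6, 17]
After 'push 15': [-14, -6, 17, 15]
After 'push 2': [-14, -6, 17, 15, 2]
After 'push 6': [-14, -6, 17, 15, 2, 6]
After 'neg': [-14, -6, 17, 15, 2, -6]
After 'sub': [-14, -6, 17, 15, 8]
After 'pick 2': [-14, -6, 17, 15, 8, 17]
After 'mul': [-14, -6, 17, 15, 136]
After 'mul': [-14, -6, 17, 2040]

Answer: 2040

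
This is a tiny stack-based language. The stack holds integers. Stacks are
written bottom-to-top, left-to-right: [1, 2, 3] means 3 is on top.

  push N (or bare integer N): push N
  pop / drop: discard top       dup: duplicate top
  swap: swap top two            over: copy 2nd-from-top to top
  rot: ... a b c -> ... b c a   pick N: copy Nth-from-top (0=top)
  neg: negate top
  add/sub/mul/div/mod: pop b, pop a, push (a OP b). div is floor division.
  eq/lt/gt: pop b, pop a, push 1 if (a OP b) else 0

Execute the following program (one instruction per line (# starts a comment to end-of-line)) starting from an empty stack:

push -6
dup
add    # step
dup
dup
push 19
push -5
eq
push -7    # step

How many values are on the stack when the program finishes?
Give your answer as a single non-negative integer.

Answer: 5

Derivation:
After 'push -6': stack = [-6] (depth 1)
After 'dup': stack = [-6, -6] (depth 2)
After 'add': stack = [-12] (depth 1)
After 'dup': stack = [-12, -12] (depth 2)
After 'dup': stack = [-12, -12, -12] (depth 3)
After 'push 19': stack = [-12, -12, -12, 19] (depth 4)
After 'push -5': stack = [-12, -12, -12, 19, -5] (depth 5)
After 'eq': stack = [-12, -12, -12, 0] (depth 4)
After 'push -7': stack = [-12, -12, -12, 0, -7] (depth 5)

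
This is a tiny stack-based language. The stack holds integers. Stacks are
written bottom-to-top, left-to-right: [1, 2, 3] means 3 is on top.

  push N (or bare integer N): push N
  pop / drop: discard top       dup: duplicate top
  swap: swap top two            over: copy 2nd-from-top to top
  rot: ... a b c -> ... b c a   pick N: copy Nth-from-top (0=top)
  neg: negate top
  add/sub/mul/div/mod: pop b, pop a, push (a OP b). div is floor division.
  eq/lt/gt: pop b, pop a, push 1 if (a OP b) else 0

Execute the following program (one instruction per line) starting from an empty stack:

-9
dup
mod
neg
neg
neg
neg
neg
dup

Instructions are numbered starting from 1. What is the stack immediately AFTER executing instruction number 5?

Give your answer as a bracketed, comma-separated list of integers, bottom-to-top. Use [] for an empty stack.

Step 1 ('-9'): [-9]
Step 2 ('dup'): [-9, -9]
Step 3 ('mod'): [0]
Step 4 ('neg'): [0]
Step 5 ('neg'): [0]

Answer: [0]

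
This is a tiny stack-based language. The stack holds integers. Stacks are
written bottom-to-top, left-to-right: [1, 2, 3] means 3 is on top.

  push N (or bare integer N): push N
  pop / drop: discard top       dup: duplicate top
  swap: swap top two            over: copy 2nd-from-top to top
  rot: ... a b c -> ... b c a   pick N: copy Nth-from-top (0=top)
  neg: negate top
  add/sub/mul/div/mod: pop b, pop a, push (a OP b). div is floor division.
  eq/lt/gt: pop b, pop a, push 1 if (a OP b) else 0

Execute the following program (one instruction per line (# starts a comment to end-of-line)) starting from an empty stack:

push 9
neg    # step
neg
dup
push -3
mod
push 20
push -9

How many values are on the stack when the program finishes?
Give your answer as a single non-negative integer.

Answer: 4

Derivation:
After 'push 9': stack = [9] (depth 1)
After 'neg': stack = [-9] (depth 1)
After 'neg': stack = [9] (depth 1)
After 'dup': stack = [9, 9] (depth 2)
After 'push -3': stack = [9, 9, -3] (depth 3)
After 'mod': stack = [9, 0] (depth 2)
After 'push 20': stack = [9, 0, 20] (depth 3)
After 'push -9': stack = [9, 0, 20, -9] (depth 4)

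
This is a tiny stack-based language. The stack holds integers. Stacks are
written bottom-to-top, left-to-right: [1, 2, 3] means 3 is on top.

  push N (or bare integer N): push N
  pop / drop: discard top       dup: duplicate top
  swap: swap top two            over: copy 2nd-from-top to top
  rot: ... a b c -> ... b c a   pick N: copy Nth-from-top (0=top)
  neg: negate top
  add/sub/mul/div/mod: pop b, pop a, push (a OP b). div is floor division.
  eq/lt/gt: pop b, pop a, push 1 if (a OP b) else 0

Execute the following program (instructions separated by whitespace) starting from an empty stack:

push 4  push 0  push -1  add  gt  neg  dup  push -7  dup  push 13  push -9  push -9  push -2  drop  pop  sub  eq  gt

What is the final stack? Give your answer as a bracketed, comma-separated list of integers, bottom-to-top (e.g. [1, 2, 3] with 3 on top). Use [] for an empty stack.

Answer: [-1, -1, 0]

Derivation:
After 'push 4': [4]
After 'push 0': [4, 0]
After 'push -1': [4, 0, -1]
After 'add': [4, -1]
After 'gt': [1]
After 'neg': [-1]
After 'dup': [-1, -1]
After 'push -7': [-1, -1, -7]
After 'dup': [-1, -1, -7, -7]
After 'push 13': [-1, -1, -7, -7, 13]
After 'push -9': [-1, -1, -7, -7, 13, -9]
After 'push -9': [-1, -1, -7, -7, 13, -9, -9]
After 'push -2': [-1, -1, -7, -7, 13, -9, -9, -2]
After 'drop': [-1, -1, -7, -7, 13, -9, -9]
After 'pop': [-1, -1, -7, -7, 13, -9]
After 'sub': [-1, -1, -7, -7, 22]
After 'eq': [-1, -1, -7, 0]
After 'gt': [-1, -1, 0]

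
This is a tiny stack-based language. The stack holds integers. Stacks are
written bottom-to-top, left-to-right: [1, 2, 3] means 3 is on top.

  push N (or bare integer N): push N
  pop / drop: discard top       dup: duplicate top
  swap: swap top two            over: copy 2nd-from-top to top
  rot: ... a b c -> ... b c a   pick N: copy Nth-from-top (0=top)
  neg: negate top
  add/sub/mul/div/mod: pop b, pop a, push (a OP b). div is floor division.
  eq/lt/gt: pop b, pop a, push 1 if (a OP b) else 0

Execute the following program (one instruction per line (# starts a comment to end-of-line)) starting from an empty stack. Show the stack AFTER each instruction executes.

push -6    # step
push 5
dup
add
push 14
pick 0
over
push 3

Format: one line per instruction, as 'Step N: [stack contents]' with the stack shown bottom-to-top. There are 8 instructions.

Step 1: [-6]
Step 2: [-6, 5]
Step 3: [-6, 5, 5]
Step 4: [-6, 10]
Step 5: [-6, 10, 14]
Step 6: [-6, 10, 14, 14]
Step 7: [-6, 10, 14, 14, 14]
Step 8: [-6, 10, 14, 14, 14, 3]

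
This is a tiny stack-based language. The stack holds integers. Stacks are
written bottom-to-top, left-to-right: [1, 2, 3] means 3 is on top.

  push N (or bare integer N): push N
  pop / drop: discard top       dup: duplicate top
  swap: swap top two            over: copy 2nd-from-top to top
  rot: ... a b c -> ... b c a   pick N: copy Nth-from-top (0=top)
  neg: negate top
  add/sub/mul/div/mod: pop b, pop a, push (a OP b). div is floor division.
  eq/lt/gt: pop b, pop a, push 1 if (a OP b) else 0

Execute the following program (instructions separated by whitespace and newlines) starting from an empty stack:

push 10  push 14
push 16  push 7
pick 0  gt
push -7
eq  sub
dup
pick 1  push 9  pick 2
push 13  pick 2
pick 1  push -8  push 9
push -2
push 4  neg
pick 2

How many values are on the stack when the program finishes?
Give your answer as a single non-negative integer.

Answer: 15

Derivation:
After 'push 10': stack = [10] (depth 1)
After 'push 14': stack = [10, 14] (depth 2)
After 'push 16': stack = [10, 14, 16] (depth 3)
After 'push 7': stack = [10, 14, 16, 7] (depth 4)
After 'pick 0': stack = [10, 14, 16, 7, 7] (depth 5)
After 'gt': stack = [10, 14, 16, 0] (depth 4)
After 'push -7': stack = [10, 14, 16, 0, -7] (depth 5)
After 'eq': stack = [10, 14, 16, 0] (depth 4)
After 'sub': stack = [10, 14, 16] (depth 3)
After 'dup': stack = [10, 14, 16, 16] (depth 4)
  ...
After 'pick 2': stack = [10, 14, 16, 16, 16, 9, 16] (depth 7)
After 'push 13': stack = [10, 14, 16, 16, 16, 9, 16, 13] (depth 8)
After 'pick 2': stack = [10, 14, 16, 16, 16, 9, 16, 13, 9] (depth 9)
After 'pick 1': stack = [10, 14, 16, 16, 16, 9, 16, 13, 9, 13] (depth 10)
After 'push -8': stack = [10, 14, 16, 16, 16, 9, 16, 13, 9, 13, -8] (depth 11)
After 'push 9': stack = [10, 14, 16, 16, 16, 9, 16, 13, 9, 13, -8, 9] (depth 12)
After 'push -2': stack = [10, 14, 16, 16, 16, 9, 16, 13, 9, 13, -8, 9, -2] (depth 13)
After 'push 4': stack = [10, 14, 16, 16, 16, 9, 16, 13, 9, 13, -8, 9, -2, 4] (depth 14)
After 'neg': stack = [10, 14, 16, 16, 16, 9, 16, 13, 9, 13, -8, 9, -2, -4] (depth 14)
After 'pick 2': stack = [10, 14, 16, 16, 16, 9, 16, 13, 9, 13, -8, 9, -2, -4, 9] (depth 15)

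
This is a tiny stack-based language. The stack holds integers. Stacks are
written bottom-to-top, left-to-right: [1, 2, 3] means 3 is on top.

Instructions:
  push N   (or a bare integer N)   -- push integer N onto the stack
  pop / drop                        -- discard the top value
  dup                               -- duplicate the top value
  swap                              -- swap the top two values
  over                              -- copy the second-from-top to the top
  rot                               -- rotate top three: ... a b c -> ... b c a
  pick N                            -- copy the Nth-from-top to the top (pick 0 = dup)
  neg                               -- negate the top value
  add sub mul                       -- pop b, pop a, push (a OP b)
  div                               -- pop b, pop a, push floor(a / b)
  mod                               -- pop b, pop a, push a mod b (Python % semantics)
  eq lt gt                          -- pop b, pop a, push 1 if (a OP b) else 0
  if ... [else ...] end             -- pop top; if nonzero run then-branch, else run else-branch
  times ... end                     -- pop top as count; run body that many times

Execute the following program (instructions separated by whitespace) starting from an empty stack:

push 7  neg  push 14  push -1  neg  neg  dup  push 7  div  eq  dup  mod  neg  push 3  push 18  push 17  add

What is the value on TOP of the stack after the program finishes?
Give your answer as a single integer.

After 'push 7': [7]
After 'neg': [-7]
After 'push 14': [-7, 14]
After 'push -1': [-7, 14, -1]
After 'neg': [-7, 14, 1]
After 'neg': [-7, 14, -1]
After 'dup': [-7, 14, -1, -1]
After 'push 7': [-7, 14, -1, -1, 7]
After 'div': [-7, 14, -1, -1]
After 'eq': [-7, 14, 1]
After 'dup': [-7, 14, 1, 1]
After 'mod': [-7, 14, 0]
After 'neg': [-7, 14, 0]
After 'push 3': [-7, 14, 0, 3]
After 'push 18': [-7, 14, 0, 3, 18]
After 'push 17': [-7, 14, 0, 3, 18, 17]
After 'add': [-7, 14, 0, 3, 35]

Answer: 35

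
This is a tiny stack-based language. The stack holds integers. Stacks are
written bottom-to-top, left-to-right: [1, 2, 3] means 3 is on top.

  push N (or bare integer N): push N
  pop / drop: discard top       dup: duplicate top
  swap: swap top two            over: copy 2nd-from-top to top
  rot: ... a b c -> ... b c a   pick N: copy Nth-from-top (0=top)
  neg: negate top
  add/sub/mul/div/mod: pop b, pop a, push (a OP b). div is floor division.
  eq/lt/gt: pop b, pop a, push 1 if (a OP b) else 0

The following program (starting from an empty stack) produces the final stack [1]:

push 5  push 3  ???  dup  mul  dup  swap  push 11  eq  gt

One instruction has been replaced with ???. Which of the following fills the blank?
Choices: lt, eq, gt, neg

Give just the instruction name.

Answer: gt

Derivation:
Stack before ???: [5, 3]
Stack after ???:  [1]
Checking each choice:
  lt: produces [0]
  eq: produces [0]
  gt: MATCH
  neg: produces [5, 1]


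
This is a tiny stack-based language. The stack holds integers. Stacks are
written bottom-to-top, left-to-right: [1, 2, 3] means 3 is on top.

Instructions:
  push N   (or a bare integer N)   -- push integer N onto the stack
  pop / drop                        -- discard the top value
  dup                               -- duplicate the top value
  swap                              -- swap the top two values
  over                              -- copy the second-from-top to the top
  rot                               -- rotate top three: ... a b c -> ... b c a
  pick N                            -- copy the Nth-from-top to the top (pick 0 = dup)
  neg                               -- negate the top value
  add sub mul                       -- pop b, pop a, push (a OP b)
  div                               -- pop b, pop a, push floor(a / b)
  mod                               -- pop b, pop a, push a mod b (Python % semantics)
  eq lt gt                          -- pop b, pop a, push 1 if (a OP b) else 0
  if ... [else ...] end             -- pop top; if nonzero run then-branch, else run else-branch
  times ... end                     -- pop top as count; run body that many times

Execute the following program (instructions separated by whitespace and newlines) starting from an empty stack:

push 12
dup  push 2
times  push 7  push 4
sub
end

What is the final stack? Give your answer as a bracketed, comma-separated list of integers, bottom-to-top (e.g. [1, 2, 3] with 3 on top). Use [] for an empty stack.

After 'push 12': [12]
After 'dup': [12, 12]
After 'push 2': [12, 12, 2]
After 'times': [12, 12]
After 'push 7': [12, 12, 7]
After 'push 4': [12, 12, 7, 4]
After 'sub': [12, 12, 3]
After 'push 7': [12, 12, 3, 7]
After 'push 4': [12, 12, 3, 7, 4]
After 'sub': [12, 12, 3, 3]

Answer: [12, 12, 3, 3]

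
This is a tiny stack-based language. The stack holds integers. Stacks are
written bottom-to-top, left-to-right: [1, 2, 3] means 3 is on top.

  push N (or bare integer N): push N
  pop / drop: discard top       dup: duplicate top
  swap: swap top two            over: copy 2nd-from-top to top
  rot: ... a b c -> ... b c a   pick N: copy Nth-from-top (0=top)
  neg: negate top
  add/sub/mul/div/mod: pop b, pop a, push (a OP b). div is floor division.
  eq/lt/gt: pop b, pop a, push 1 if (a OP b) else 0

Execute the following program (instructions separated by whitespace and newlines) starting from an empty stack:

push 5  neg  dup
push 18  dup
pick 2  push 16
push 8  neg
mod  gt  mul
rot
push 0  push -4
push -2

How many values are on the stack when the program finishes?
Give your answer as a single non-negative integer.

Answer: 7

Derivation:
After 'push 5': stack = [5] (depth 1)
After 'neg': stack = [-5] (depth 1)
After 'dup': stack = [-5, -5] (depth 2)
After 'push 18': stack = [-5, -5, 18] (depth 3)
After 'dup': stack = [-5, -5, 18, 18] (depth 4)
After 'pick 2': stack = [-5, -5, 18, 18, -5] (depth 5)
After 'push 16': stack = [-5, -5, 18, 18, -5, 16] (depth 6)
After 'push 8': stack = [-5, -5, 18, 18, -5, 16, 8] (depth 7)
After 'neg': stack = [-5, -5, 18, 18, -5, 16, -8] (depth 7)
After 'mod': stack = [-5, -5, 18, 18, -5, 0] (depth 6)
After 'gt': stack = [-5, -5, 18, 18, 0] (depth 5)
After 'mul': stack = [-5, -5, 18, 0] (depth 4)
After 'rot': stack = [-5, 18, 0, -5] (depth 4)
After 'push 0': stack = [-5, 18, 0, -5, 0] (depth 5)
After 'push -4': stack = [-5, 18, 0, -5, 0, -4] (depth 6)
After 'push -2': stack = [-5, 18, 0, -5, 0, -4, -2] (depth 7)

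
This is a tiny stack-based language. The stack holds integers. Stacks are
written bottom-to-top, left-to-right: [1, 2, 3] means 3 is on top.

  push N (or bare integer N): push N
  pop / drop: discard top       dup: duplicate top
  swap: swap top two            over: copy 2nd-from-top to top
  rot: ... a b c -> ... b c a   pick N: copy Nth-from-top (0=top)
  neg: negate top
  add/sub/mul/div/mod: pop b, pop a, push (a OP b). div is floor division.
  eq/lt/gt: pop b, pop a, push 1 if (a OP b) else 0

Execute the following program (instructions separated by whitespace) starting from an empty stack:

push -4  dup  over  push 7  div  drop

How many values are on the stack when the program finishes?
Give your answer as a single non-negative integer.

Answer: 2

Derivation:
After 'push -4': stack = [-4] (depth 1)
After 'dup': stack = [-4, -4] (depth 2)
After 'over': stack = [-4, -4, -4] (depth 3)
After 'push 7': stack = [-4, -4, -4, 7] (depth 4)
After 'div': stack = [-4, -4, -1] (depth 3)
After 'drop': stack = [-4, -4] (depth 2)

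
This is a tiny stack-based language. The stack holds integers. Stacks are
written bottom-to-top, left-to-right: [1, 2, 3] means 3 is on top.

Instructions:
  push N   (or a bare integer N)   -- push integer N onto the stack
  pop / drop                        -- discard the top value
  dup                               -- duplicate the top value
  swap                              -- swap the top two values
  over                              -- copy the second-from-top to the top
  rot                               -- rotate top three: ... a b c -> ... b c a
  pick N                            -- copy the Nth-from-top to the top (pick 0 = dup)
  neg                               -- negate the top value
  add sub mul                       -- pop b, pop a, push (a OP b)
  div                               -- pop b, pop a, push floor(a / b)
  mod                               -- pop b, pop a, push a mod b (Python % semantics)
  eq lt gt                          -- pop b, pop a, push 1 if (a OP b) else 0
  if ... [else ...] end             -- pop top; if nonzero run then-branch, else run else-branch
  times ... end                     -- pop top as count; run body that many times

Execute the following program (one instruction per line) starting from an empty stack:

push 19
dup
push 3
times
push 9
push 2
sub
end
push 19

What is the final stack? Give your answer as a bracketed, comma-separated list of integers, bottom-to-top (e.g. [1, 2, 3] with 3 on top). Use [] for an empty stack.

After 'push 19': [19]
After 'dup': [19, 19]
After 'push 3': [19, 19, 3]
After 'times': [19, 19]
After 'push 9': [19, 19, 9]
After 'push 2': [19, 19, 9, 2]
After 'sub': [19, 19, 7]
After 'push 9': [19, 19, 7, 9]
After 'push 2': [19, 19, 7, 9, 2]
After 'sub': [19, 19, 7, 7]
After 'push 9': [19, 19, 7, 7, 9]
After 'push 2': [19, 19, 7, 7, 9, 2]
After 'sub': [19, 19, 7, 7, 7]
After 'push 19': [19, 19, 7, 7, 7, 19]

Answer: [19, 19, 7, 7, 7, 19]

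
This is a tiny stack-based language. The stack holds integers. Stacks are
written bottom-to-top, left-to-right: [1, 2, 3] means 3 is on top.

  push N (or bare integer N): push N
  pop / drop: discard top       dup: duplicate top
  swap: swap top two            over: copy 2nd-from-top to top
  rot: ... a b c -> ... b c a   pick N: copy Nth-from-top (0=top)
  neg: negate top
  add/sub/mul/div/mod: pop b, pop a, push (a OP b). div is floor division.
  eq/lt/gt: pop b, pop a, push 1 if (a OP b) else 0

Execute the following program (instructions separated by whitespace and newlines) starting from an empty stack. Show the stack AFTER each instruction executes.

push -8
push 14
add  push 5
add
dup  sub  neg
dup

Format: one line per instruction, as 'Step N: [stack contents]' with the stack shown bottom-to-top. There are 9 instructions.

Step 1: [-8]
Step 2: [-8, 14]
Step 3: [6]
Step 4: [6, 5]
Step 5: [11]
Step 6: [11, 11]
Step 7: [0]
Step 8: [0]
Step 9: [0, 0]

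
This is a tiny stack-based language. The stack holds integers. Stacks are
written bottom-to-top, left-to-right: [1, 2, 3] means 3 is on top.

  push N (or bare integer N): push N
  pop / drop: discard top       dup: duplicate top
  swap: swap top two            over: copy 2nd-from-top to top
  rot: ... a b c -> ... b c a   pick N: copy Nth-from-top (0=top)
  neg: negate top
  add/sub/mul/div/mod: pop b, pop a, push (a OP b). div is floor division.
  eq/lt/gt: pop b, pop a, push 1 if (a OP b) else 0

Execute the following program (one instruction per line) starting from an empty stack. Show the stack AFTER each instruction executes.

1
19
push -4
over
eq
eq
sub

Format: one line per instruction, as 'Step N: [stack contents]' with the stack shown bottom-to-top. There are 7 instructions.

Step 1: [1]
Step 2: [1, 19]
Step 3: [1, 19, -4]
Step 4: [1, 19, -4, 19]
Step 5: [1, 19, 0]
Step 6: [1, 0]
Step 7: [1]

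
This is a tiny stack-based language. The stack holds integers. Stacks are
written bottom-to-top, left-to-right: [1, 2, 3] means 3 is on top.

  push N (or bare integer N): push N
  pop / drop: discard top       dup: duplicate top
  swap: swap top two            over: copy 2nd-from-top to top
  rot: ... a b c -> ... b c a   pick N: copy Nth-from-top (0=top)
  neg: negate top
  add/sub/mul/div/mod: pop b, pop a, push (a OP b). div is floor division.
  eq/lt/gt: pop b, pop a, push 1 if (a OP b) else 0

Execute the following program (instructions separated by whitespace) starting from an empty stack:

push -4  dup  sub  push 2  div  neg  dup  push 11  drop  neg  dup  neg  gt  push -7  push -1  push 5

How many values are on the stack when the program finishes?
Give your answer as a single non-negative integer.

After 'push -4': stack = [-4] (depth 1)
After 'dup': stack = [-4, -4] (depth 2)
After 'sub': stack = [0] (depth 1)
After 'push 2': stack = [0, 2] (depth 2)
After 'div': stack = [0] (depth 1)
After 'neg': stack = [0] (depth 1)
After 'dup': stack = [0, 0] (depth 2)
After 'push 11': stack = [0, 0, 11] (depth 3)
After 'drop': stack = [0, 0] (depth 2)
After 'neg': stack = [0, 0] (depth 2)
After 'dup': stack = [0, 0, 0] (depth 3)
After 'neg': stack = [0, 0, 0] (depth 3)
After 'gt': stack = [0, 0] (depth 2)
After 'push -7': stack = [0, 0, -7] (depth 3)
After 'push -1': stack = [0, 0, -7, -1] (depth 4)
After 'push 5': stack = [0, 0, -7, -1, 5] (depth 5)

Answer: 5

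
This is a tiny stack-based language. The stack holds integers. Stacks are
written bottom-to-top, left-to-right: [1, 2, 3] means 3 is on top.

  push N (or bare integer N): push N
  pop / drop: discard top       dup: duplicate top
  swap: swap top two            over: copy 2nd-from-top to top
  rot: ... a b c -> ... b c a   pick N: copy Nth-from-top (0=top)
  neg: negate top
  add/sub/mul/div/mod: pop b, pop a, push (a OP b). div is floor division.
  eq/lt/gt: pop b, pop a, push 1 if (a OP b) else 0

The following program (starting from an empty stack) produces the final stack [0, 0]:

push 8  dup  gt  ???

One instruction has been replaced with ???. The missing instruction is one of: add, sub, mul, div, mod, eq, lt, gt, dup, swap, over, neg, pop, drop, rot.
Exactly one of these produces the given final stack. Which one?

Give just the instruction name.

Stack before ???: [0]
Stack after ???:  [0, 0]
The instruction that transforms [0] -> [0, 0] is: dup

Answer: dup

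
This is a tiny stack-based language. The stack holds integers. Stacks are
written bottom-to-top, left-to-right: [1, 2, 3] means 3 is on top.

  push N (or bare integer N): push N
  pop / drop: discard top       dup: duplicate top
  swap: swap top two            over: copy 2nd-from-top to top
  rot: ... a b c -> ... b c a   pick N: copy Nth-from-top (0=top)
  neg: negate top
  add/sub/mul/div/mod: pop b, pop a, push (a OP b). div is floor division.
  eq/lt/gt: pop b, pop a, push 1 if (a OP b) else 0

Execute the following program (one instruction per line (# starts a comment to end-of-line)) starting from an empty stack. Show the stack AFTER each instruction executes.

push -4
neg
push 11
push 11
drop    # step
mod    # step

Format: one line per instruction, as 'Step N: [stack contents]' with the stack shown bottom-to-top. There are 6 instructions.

Step 1: [-4]
Step 2: [4]
Step 3: [4, 11]
Step 4: [4, 11, 11]
Step 5: [4, 11]
Step 6: [4]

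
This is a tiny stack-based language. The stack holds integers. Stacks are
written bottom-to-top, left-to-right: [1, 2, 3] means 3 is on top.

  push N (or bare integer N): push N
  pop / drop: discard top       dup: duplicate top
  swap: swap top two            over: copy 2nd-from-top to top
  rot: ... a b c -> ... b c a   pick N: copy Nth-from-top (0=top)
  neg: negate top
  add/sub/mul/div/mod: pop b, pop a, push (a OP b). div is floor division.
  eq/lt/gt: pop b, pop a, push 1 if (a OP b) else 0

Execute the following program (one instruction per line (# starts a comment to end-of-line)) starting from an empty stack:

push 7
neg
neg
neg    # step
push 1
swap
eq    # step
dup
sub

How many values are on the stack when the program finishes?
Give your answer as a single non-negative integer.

After 'push 7': stack = [7] (depth 1)
After 'neg': stack = [-7] (depth 1)
After 'neg': stack = [7] (depth 1)
After 'neg': stack = [-7] (depth 1)
After 'push 1': stack = [-7, 1] (depth 2)
After 'swap': stack = [1, -7] (depth 2)
After 'eq': stack = [0] (depth 1)
After 'dup': stack = [0, 0] (depth 2)
After 'sub': stack = [0] (depth 1)

Answer: 1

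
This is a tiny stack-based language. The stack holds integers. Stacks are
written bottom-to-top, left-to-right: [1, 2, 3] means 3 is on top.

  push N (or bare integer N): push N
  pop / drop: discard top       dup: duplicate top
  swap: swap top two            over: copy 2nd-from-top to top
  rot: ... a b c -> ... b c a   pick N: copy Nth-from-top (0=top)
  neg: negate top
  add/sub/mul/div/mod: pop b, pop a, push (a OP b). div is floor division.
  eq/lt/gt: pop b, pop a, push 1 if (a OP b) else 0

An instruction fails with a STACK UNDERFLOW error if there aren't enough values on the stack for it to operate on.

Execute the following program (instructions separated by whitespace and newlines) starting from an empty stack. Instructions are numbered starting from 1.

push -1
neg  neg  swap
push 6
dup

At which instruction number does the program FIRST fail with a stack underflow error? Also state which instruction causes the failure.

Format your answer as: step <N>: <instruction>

Answer: step 4: swap

Derivation:
Step 1 ('push -1'): stack = [-1], depth = 1
Step 2 ('neg'): stack = [1], depth = 1
Step 3 ('neg'): stack = [-1], depth = 1
Step 4 ('swap'): needs 2 value(s) but depth is 1 — STACK UNDERFLOW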